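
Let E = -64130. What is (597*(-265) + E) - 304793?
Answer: -527128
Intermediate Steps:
(597*(-265) + E) - 304793 = (597*(-265) - 64130) - 304793 = (-158205 - 64130) - 304793 = -222335 - 304793 = -527128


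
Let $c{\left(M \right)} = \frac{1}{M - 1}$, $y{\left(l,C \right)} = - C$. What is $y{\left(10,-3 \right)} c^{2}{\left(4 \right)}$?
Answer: $\frac{1}{3} \approx 0.33333$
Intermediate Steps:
$c{\left(M \right)} = \frac{1}{-1 + M}$
$y{\left(10,-3 \right)} c^{2}{\left(4 \right)} = \left(-1\right) \left(-3\right) \left(\frac{1}{-1 + 4}\right)^{2} = 3 \left(\frac{1}{3}\right)^{2} = \frac{3}{9} = 3 \cdot \frac{1}{9} = \frac{1}{3}$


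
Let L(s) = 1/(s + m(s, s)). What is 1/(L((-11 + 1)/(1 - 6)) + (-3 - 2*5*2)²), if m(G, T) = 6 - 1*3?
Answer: 5/2646 ≈ 0.0018896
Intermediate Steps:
m(G, T) = 3 (m(G, T) = 6 - 3 = 3)
L(s) = 1/(3 + s) (L(s) = 1/(s + 3) = 1/(3 + s))
1/(L((-11 + 1)/(1 - 6)) + (-3 - 2*5*2)²) = 1/(1/(3 + (-11 + 1)/(1 - 6)) + (-3 - 2*5*2)²) = 1/(1/(3 - 10/(-5)) + (-3 - 10*2)²) = 1/(1/(3 - 10*(-⅕)) + (-3 - 20)²) = 1/(1/(3 + 2) + (-23)²) = 1/(1/5 + 529) = 1/(⅕ + 529) = 1/(2646/5) = 5/2646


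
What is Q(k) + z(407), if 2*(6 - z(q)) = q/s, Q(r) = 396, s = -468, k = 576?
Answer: 376679/936 ≈ 402.43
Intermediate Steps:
z(q) = 6 + q/936 (z(q) = 6 - q/(2*(-468)) = 6 - q*(-1)/(2*468) = 6 - (-1)*q/936 = 6 + q/936)
Q(k) + z(407) = 396 + (6 + (1/936)*407) = 396 + (6 + 407/936) = 396 + 6023/936 = 376679/936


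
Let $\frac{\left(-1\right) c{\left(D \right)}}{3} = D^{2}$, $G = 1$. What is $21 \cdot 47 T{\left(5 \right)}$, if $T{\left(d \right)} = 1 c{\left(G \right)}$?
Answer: $-2961$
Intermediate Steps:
$c{\left(D \right)} = - 3 D^{2}$
$T{\left(d \right)} = -3$ ($T{\left(d \right)} = 1 \left(- 3 \cdot 1^{2}\right) = 1 \left(\left(-3\right) 1\right) = 1 \left(-3\right) = -3$)
$21 \cdot 47 T{\left(5 \right)} = 21 \cdot 47 \left(-3\right) = 987 \left(-3\right) = -2961$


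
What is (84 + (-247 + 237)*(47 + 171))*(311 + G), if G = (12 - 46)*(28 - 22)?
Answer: -224272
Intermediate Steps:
G = -204 (G = -34*6 = -204)
(84 + (-247 + 237)*(47 + 171))*(311 + G) = (84 + (-247 + 237)*(47 + 171))*(311 - 204) = (84 - 10*218)*107 = (84 - 2180)*107 = -2096*107 = -224272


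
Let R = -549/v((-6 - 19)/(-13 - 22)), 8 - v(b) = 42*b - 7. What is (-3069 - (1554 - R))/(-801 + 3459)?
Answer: -3822/2215 ≈ -1.7255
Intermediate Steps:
v(b) = 15 - 42*b (v(b) = 8 - (42*b - 7) = 8 - (-7 + 42*b) = 8 + (7 - 42*b) = 15 - 42*b)
R = 183/5 (R = -549/(15 - 42*(-6 - 19)/(-13 - 22)) = -549/(15 - (-1050)/(-35)) = -549/(15 - (-1050)*(-1)/35) = -549/(15 - 42*5/7) = -549/(15 - 30) = -549/(-15) = -549*(-1/15) = 183/5 ≈ 36.600)
(-3069 - (1554 - R))/(-801 + 3459) = (-3069 - (1554 - 1*183/5))/(-801 + 3459) = (-3069 - (1554 - 183/5))/2658 = (-3069 - 1*7587/5)*(1/2658) = (-3069 - 7587/5)*(1/2658) = -22932/5*1/2658 = -3822/2215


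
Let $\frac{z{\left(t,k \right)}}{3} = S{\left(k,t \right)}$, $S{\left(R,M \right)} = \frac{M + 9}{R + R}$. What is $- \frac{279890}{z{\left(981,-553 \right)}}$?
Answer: $\frac{30955834}{297} \approx 1.0423 \cdot 10^{5}$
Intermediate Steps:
$S{\left(R,M \right)} = \frac{9 + M}{2 R}$
$z{\left(t,k \right)} = \frac{3 \left(9 + t\right)}{2 k}$ ($z{\left(t,k \right)} = 3 \frac{9 + t}{2 k} = \frac{3 \left(9 + t\right)}{2 k}$)
$- \frac{279890}{z{\left(981,-553 \right)}} = - \frac{279890}{\frac{3}{2} \frac{1}{-553} \left(9 + 981\right)} = - \frac{279890}{\frac{3}{2} \left(- \frac{1}{553}\right) 990} = - \frac{279890}{- \frac{1485}{553}} = \left(-279890\right) \left(- \frac{553}{1485}\right) = \frac{30955834}{297}$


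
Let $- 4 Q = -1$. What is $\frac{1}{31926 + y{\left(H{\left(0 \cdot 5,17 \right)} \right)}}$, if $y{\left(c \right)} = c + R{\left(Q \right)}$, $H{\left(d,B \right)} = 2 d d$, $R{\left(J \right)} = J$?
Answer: $\frac{4}{127705} \approx 3.1322 \cdot 10^{-5}$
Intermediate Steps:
$Q = \frac{1}{4}$ ($Q = \left(- \frac{1}{4}\right) \left(-1\right) = \frac{1}{4} \approx 0.25$)
$H{\left(d,B \right)} = 2 d^{2}$
$y{\left(c \right)} = \frac{1}{4} + c$ ($y{\left(c \right)} = c + \frac{1}{4} = \frac{1}{4} + c$)
$\frac{1}{31926 + y{\left(H{\left(0 \cdot 5,17 \right)} \right)}} = \frac{1}{31926 + \left(\frac{1}{4} + 2 \left(0 \cdot 5\right)^{2}\right)} = \frac{1}{31926 + \left(\frac{1}{4} + 2 \cdot 0^{2}\right)} = \frac{1}{31926 + \left(\frac{1}{4} + 2 \cdot 0\right)} = \frac{1}{31926 + \left(\frac{1}{4} + 0\right)} = \frac{1}{31926 + \frac{1}{4}} = \frac{1}{\frac{127705}{4}} = \frac{4}{127705}$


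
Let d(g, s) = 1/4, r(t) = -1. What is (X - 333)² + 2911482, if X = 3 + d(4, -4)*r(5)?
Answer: 48328753/16 ≈ 3.0205e+6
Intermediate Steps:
d(g, s) = ¼
X = 11/4 (X = 3 + (¼)*(-1) = 3 - ¼ = 11/4 ≈ 2.7500)
(X - 333)² + 2911482 = (11/4 - 333)² + 2911482 = (-1321/4)² + 2911482 = 1745041/16 + 2911482 = 48328753/16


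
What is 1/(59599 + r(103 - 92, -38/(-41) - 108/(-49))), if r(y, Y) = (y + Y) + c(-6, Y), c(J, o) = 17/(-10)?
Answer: 20090/1197593647 ≈ 1.6775e-5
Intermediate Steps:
c(J, o) = -17/10 (c(J, o) = 17*(-1/10) = -17/10)
r(y, Y) = -17/10 + Y + y (r(y, Y) = (y + Y) - 17/10 = (Y + y) - 17/10 = -17/10 + Y + y)
1/(59599 + r(103 - 92, -38/(-41) - 108/(-49))) = 1/(59599 + (-17/10 + (-38/(-41) - 108/(-49)) + (103 - 92))) = 1/(59599 + (-17/10 + (-38*(-1/41) - 108*(-1/49)) + 11)) = 1/(59599 + (-17/10 + (38/41 + 108/49) + 11)) = 1/(59599 + (-17/10 + 6290/2009 + 11)) = 1/(59599 + 249737/20090) = 1/(1197593647/20090) = 20090/1197593647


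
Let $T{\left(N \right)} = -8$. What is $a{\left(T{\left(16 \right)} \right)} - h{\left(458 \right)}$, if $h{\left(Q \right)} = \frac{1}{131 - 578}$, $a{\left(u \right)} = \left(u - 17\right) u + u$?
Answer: $\frac{85825}{447} \approx 192.0$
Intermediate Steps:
$a{\left(u \right)} = u + u \left(-17 + u\right)$ ($a{\left(u \right)} = \left(-17 + u\right) u + u = u \left(-17 + u\right) + u = u + u \left(-17 + u\right)$)
$h{\left(Q \right)} = - \frac{1}{447}$ ($h{\left(Q \right)} = \frac{1}{-447} = - \frac{1}{447}$)
$a{\left(T{\left(16 \right)} \right)} - h{\left(458 \right)} = - 8 \left(-16 - 8\right) - - \frac{1}{447} = \left(-8\right) \left(-24\right) + \frac{1}{447} = 192 + \frac{1}{447} = \frac{85825}{447}$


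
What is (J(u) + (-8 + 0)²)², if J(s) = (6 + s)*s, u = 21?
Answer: 398161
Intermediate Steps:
J(s) = s*(6 + s)
(J(u) + (-8 + 0)²)² = (21*(6 + 21) + (-8 + 0)²)² = (21*27 + (-8)²)² = (567 + 64)² = 631² = 398161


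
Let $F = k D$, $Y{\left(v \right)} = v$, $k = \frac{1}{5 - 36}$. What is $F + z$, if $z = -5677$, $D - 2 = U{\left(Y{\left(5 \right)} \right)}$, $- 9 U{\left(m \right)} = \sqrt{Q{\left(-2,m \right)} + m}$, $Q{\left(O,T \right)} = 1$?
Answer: $- \frac{175989}{31} + \frac{\sqrt{6}}{279} \approx -5677.1$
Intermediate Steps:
$k = - \frac{1}{31}$ ($k = \frac{1}{-31} = - \frac{1}{31} \approx -0.032258$)
$U{\left(m \right)} = - \frac{\sqrt{1 + m}}{9}$
$D = 2 - \frac{\sqrt{6}}{9}$ ($D = 2 - \frac{\sqrt{1 + 5}}{9} = 2 - \frac{\sqrt{6}}{9} \approx 1.7278$)
$F = - \frac{2}{31} + \frac{\sqrt{6}}{279}$ ($F = - \frac{2 - \frac{\sqrt{6}}{9}}{31} = - \frac{2}{31} + \frac{\sqrt{6}}{279} \approx -0.055737$)
$F + z = \left(- \frac{2}{31} + \frac{\sqrt{6}}{279}\right) - 5677 = - \frac{175989}{31} + \frac{\sqrt{6}}{279}$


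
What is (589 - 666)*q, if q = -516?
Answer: 39732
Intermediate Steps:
(589 - 666)*q = (589 - 666)*(-516) = -77*(-516) = 39732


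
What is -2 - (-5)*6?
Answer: 28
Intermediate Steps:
-2 - (-5)*6 = -2 - 1*(-30) = -2 + 30 = 28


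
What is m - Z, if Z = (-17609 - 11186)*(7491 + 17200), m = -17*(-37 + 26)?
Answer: 710977532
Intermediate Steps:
m = 187 (m = -17*(-11) = 187)
Z = -710977345 (Z = -28795*24691 = -710977345)
m - Z = 187 - 1*(-710977345) = 187 + 710977345 = 710977532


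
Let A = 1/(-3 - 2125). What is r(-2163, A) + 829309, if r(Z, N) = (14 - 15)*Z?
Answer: 831472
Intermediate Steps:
A = -1/2128 (A = 1/(-2128) = -1/2128 ≈ -0.00046992)
r(Z, N) = -Z
r(-2163, A) + 829309 = -1*(-2163) + 829309 = 2163 + 829309 = 831472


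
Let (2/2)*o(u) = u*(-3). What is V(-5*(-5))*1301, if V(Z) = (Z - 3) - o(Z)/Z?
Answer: 32525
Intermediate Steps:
o(u) = -3*u (o(u) = u*(-3) = -3*u)
V(Z) = Z (V(Z) = (Z - 3) - (-3*Z)/Z = (-3 + Z) - 1*(-3) = (-3 + Z) + 3 = Z)
V(-5*(-5))*1301 = -5*(-5)*1301 = 25*1301 = 32525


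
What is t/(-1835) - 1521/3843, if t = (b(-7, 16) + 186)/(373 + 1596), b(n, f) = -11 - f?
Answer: -610684328/1542800105 ≈ -0.39583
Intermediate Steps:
t = 159/1969 (t = ((-11 - 1*16) + 186)/(373 + 1596) = ((-11 - 16) + 186)/1969 = (-27 + 186)*(1/1969) = 159*(1/1969) = 159/1969 ≈ 0.080752)
t/(-1835) - 1521/3843 = (159/1969)/(-1835) - 1521/3843 = (159/1969)*(-1/1835) - 1521*1/3843 = -159/3613115 - 169/427 = -610684328/1542800105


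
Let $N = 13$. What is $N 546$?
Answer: $7098$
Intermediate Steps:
$N 546 = 13 \cdot 546 = 7098$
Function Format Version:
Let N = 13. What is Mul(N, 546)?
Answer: 7098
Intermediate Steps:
Mul(N, 546) = Mul(13, 546) = 7098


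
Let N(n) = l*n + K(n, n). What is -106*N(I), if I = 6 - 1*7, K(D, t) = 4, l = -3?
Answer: -742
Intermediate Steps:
I = -1 (I = 6 - 7 = -1)
N(n) = 4 - 3*n (N(n) = -3*n + 4 = 4 - 3*n)
-106*N(I) = -106*(4 - 3*(-1)) = -106*(4 + 3) = -106*7 = -742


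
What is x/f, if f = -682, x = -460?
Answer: 230/341 ≈ 0.67449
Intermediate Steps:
x/f = -460/(-682) = -460*(-1/682) = 230/341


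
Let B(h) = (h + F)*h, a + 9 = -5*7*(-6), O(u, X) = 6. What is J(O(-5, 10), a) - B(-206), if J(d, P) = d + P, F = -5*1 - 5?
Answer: -44289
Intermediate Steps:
F = -10 (F = -5 - 5 = -10)
a = 201 (a = -9 - 5*7*(-6) = -9 - 35*(-6) = -9 + 210 = 201)
B(h) = h*(-10 + h) (B(h) = (h - 10)*h = (-10 + h)*h = h*(-10 + h))
J(d, P) = P + d
J(O(-5, 10), a) - B(-206) = (201 + 6) - (-206)*(-10 - 206) = 207 - (-206)*(-216) = 207 - 1*44496 = 207 - 44496 = -44289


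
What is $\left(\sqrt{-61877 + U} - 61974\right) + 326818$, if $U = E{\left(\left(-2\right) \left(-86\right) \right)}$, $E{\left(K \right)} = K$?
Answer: $264844 + i \sqrt{61705} \approx 2.6484 \cdot 10^{5} + 248.41 i$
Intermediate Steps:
$U = 172$ ($U = \left(-2\right) \left(-86\right) = 172$)
$\left(\sqrt{-61877 + U} - 61974\right) + 326818 = \left(\sqrt{-61877 + 172} - 61974\right) + 326818 = \left(\sqrt{-61705} - 61974\right) + 326818 = \left(i \sqrt{61705} - 61974\right) + 326818 = \left(-61974 + i \sqrt{61705}\right) + 326818 = 264844 + i \sqrt{61705}$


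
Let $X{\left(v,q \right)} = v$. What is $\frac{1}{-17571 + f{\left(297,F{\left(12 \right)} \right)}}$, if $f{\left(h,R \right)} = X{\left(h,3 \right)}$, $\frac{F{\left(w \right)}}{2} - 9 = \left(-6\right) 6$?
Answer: $- \frac{1}{17274} \approx -5.789 \cdot 10^{-5}$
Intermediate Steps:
$F{\left(w \right)} = -54$ ($F{\left(w \right)} = 18 + 2 \left(\left(-6\right) 6\right) = 18 + 2 \left(-36\right) = 18 - 72 = -54$)
$f{\left(h,R \right)} = h$
$\frac{1}{-17571 + f{\left(297,F{\left(12 \right)} \right)}} = \frac{1}{-17571 + 297} = \frac{1}{-17274} = - \frac{1}{17274}$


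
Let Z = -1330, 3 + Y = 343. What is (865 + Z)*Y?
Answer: -158100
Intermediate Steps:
Y = 340 (Y = -3 + 343 = 340)
(865 + Z)*Y = (865 - 1330)*340 = -465*340 = -158100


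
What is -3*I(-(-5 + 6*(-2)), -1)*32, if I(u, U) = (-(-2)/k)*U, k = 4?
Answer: 48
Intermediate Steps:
I(u, U) = U/2 (I(u, U) = (-(-2)/4)*U = (-1*(-1/2))*U = U/2)
-3*I(-(-5 + 6*(-2)), -1)*32 = -3*(-1)/2*32 = -3*(-1/2)*32 = (3/2)*32 = 48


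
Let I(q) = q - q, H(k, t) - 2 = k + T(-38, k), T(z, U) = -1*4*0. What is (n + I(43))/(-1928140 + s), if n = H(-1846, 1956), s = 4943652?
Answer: -461/753878 ≈ -0.00061150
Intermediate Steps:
T(z, U) = 0 (T(z, U) = -4*0 = 0)
H(k, t) = 2 + k (H(k, t) = 2 + (k + 0) = 2 + k)
I(q) = 0
n = -1844 (n = 2 - 1846 = -1844)
(n + I(43))/(-1928140 + s) = (-1844 + 0)/(-1928140 + 4943652) = -1844/3015512 = -1844*1/3015512 = -461/753878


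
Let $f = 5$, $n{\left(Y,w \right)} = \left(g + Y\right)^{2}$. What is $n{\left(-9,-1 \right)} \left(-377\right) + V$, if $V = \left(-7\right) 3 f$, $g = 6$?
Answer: $-3498$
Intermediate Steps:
$n{\left(Y,w \right)} = \left(6 + Y\right)^{2}$
$V = -105$ ($V = \left(-7\right) 3 \cdot 5 = \left(-21\right) 5 = -105$)
$n{\left(-9,-1 \right)} \left(-377\right) + V = \left(6 - 9\right)^{2} \left(-377\right) - 105 = \left(-3\right)^{2} \left(-377\right) - 105 = 9 \left(-377\right) - 105 = -3393 - 105 = -3498$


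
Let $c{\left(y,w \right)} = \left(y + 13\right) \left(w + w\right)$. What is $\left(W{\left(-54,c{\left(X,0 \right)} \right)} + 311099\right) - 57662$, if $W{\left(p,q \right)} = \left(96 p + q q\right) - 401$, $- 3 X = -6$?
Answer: $247852$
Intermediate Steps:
$X = 2$ ($X = \left(- \frac{1}{3}\right) \left(-6\right) = 2$)
$c{\left(y,w \right)} = 2 w \left(13 + y\right)$ ($c{\left(y,w \right)} = \left(13 + y\right) 2 w = 2 w \left(13 + y\right)$)
$W{\left(p,q \right)} = -401 + q^{2} + 96 p$ ($W{\left(p,q \right)} = \left(96 p + q^{2}\right) - 401 = \left(q^{2} + 96 p\right) - 401 = -401 + q^{2} + 96 p$)
$\left(W{\left(-54,c{\left(X,0 \right)} \right)} + 311099\right) - 57662 = \left(\left(-401 + \left(2 \cdot 0 \left(13 + 2\right)\right)^{2} + 96 \left(-54\right)\right) + 311099\right) - 57662 = \left(\left(-401 + \left(2 \cdot 0 \cdot 15\right)^{2} - 5184\right) + 311099\right) - 57662 = \left(\left(-401 + 0^{2} - 5184\right) + 311099\right) - 57662 = \left(\left(-401 + 0 - 5184\right) + 311099\right) - 57662 = \left(-5585 + 311099\right) - 57662 = 305514 - 57662 = 247852$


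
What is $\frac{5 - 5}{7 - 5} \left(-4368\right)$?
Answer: $0$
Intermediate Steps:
$\frac{5 - 5}{7 - 5} \left(-4368\right) = \frac{0}{2} \left(-4368\right) = 0 \cdot \frac{1}{2} \left(-4368\right) = 0 \left(-4368\right) = 0$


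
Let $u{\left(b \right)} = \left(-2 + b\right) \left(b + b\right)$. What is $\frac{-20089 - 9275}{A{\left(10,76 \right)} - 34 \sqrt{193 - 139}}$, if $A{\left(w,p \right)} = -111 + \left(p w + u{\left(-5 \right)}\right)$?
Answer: $- \frac{21112716}{454537} - \frac{2995128 \sqrt{6}}{454537} \approx -62.59$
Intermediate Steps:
$u{\left(b \right)} = 2 b \left(-2 + b\right)$ ($u{\left(b \right)} = \left(-2 + b\right) 2 b = 2 b \left(-2 + b\right)$)
$A{\left(w,p \right)} = -41 + p w$ ($A{\left(w,p \right)} = -111 + \left(p w + 2 \left(-5\right) \left(-2 - 5\right)\right) = -111 + \left(p w + 2 \left(-5\right) \left(-7\right)\right) = -111 + \left(p w + 70\right) = -111 + \left(70 + p w\right) = -41 + p w$)
$\frac{-20089 - 9275}{A{\left(10,76 \right)} - 34 \sqrt{193 - 139}} = \frac{-20089 - 9275}{\left(-41 + 76 \cdot 10\right) - 34 \sqrt{193 - 139}} = - \frac{29364}{\left(-41 + 760\right) - 34 \sqrt{54}} = - \frac{29364}{719 - 34 \cdot 3 \sqrt{6}} = - \frac{29364}{719 - 102 \sqrt{6}}$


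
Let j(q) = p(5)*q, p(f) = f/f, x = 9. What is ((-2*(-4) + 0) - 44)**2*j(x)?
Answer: 11664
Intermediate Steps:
p(f) = 1
j(q) = q (j(q) = 1*q = q)
((-2*(-4) + 0) - 44)**2*j(x) = ((-2*(-4) + 0) - 44)**2*9 = ((8 + 0) - 44)**2*9 = (8 - 44)**2*9 = (-36)**2*9 = 1296*9 = 11664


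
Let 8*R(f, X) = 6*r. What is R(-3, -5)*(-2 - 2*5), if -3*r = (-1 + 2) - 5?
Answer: -12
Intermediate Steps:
r = 4/3 (r = -((-1 + 2) - 5)/3 = -(1 - 5)/3 = -⅓*(-4) = 4/3 ≈ 1.3333)
R(f, X) = 1 (R(f, X) = (6*(4/3))/8 = (⅛)*8 = 1)
R(-3, -5)*(-2 - 2*5) = 1*(-2 - 2*5) = 1*(-2 - 10) = 1*(-12) = -12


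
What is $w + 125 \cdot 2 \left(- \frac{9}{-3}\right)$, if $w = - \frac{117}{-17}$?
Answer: $\frac{12867}{17} \approx 756.88$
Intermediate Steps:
$w = \frac{117}{17}$ ($w = \left(-117\right) \left(- \frac{1}{17}\right) = \frac{117}{17} \approx 6.8824$)
$w + 125 \cdot 2 \left(- \frac{9}{-3}\right) = \frac{117}{17} + 125 \cdot 2 \left(- \frac{9}{-3}\right) = \frac{117}{17} + 125 \cdot 2 \left(\left(-9\right) \left(- \frac{1}{3}\right)\right) = \frac{117}{17} + 125 \cdot 2 \cdot 3 = \frac{117}{17} + 125 \cdot 6 = \frac{117}{17} + 750 = \frac{12867}{17}$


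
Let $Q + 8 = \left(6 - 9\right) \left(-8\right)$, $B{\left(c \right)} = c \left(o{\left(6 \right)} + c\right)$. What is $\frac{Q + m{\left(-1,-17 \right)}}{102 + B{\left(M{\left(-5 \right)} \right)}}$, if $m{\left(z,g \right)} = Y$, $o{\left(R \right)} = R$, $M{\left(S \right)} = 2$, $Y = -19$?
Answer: $- \frac{3}{118} \approx -0.025424$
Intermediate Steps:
$B{\left(c \right)} = c \left(6 + c\right)$
$m{\left(z,g \right)} = -19$
$Q = 16$ ($Q = -8 + \left(6 - 9\right) \left(-8\right) = -8 - -24 = -8 + 24 = 16$)
$\frac{Q + m{\left(-1,-17 \right)}}{102 + B{\left(M{\left(-5 \right)} \right)}} = \frac{16 - 19}{102 + 2 \left(6 + 2\right)} = - \frac{3}{102 + 2 \cdot 8} = - \frac{3}{102 + 16} = - \frac{3}{118}$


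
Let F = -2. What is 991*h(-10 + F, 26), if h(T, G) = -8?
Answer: -7928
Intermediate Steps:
991*h(-10 + F, 26) = 991*(-8) = -7928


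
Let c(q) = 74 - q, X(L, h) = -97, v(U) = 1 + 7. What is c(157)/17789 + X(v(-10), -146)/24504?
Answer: -3759365/435901656 ≈ -0.0086243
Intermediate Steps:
v(U) = 8
c(157)/17789 + X(v(-10), -146)/24504 = (74 - 1*157)/17789 - 97/24504 = (74 - 157)*(1/17789) - 97*1/24504 = -83*1/17789 - 97/24504 = -83/17789 - 97/24504 = -3759365/435901656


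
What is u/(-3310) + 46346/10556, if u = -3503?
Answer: 23797866/4367545 ≈ 5.4488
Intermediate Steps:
u/(-3310) + 46346/10556 = -3503/(-3310) + 46346/10556 = -3503*(-1/3310) + 46346*(1/10556) = 3503/3310 + 23173/5278 = 23797866/4367545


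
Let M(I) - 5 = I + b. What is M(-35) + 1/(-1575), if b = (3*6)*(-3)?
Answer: -132301/1575 ≈ -84.001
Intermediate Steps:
b = -54 (b = 18*(-3) = -54)
M(I) = -49 + I (M(I) = 5 + (I - 54) = 5 + (-54 + I) = -49 + I)
M(-35) + 1/(-1575) = (-49 - 35) + 1/(-1575) = -84 - 1/1575 = -132301/1575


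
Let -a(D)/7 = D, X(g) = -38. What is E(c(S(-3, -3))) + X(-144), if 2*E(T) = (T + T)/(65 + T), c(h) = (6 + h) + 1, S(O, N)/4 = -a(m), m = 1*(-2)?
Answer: -657/16 ≈ -41.063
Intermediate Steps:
m = -2
a(D) = -7*D
S(O, N) = -56 (S(O, N) = 4*(-(-7)*(-2)) = 4*(-1*14) = 4*(-14) = -56)
c(h) = 7 + h
E(T) = T/(65 + T) (E(T) = ((T + T)/(65 + T))/2 = ((2*T)/(65 + T))/2 = (2*T/(65 + T))/2 = T/(65 + T))
E(c(S(-3, -3))) + X(-144) = (7 - 56)/(65 + (7 - 56)) - 38 = -49/(65 - 49) - 38 = -49/16 - 38 = -657/16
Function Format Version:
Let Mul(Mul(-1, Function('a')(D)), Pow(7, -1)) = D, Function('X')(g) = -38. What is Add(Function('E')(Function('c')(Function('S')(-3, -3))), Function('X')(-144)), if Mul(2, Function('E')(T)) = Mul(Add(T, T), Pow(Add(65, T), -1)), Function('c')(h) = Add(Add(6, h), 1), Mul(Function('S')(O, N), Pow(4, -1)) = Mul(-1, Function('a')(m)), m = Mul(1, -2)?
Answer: Rational(-657, 16) ≈ -41.063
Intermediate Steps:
m = -2
Function('a')(D) = Mul(-7, D)
Function('S')(O, N) = -56 (Function('S')(O, N) = Mul(4, Mul(-1, Mul(-7, -2))) = Mul(4, Mul(-1, 14)) = Mul(4, -14) = -56)
Function('c')(h) = Add(7, h)
Function('E')(T) = Mul(T, Pow(Add(65, T), -1)) (Function('E')(T) = Mul(Rational(1, 2), Mul(Add(T, T), Pow(Add(65, T), -1))) = Mul(Rational(1, 2), Mul(Mul(2, T), Pow(Add(65, T), -1))) = Mul(Rational(1, 2), Mul(2, T, Pow(Add(65, T), -1))) = Mul(T, Pow(Add(65, T), -1)))
Add(Function('E')(Function('c')(Function('S')(-3, -3))), Function('X')(-144)) = Add(Mul(Add(7, -56), Pow(Add(65, Add(7, -56)), -1)), -38) = Add(Mul(-49, Pow(Add(65, -49), -1)), -38) = Add(Mul(-49, Pow(16, -1)), -38) = Add(Mul(-49, Rational(1, 16)), -38) = Add(Rational(-49, 16), -38) = Rational(-657, 16)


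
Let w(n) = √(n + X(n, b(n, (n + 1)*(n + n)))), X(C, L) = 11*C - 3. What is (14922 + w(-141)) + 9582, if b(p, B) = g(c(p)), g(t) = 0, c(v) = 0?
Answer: 24504 + I*√1695 ≈ 24504.0 + 41.17*I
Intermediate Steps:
b(p, B) = 0
X(C, L) = -3 + 11*C
w(n) = √(-3 + 12*n) (w(n) = √(n + (-3 + 11*n)) = √(-3 + 12*n))
(14922 + w(-141)) + 9582 = (14922 + √(-3 + 12*(-141))) + 9582 = (14922 + √(-3 - 1692)) + 9582 = (14922 + √(-1695)) + 9582 = (14922 + I*√1695) + 9582 = 24504 + I*√1695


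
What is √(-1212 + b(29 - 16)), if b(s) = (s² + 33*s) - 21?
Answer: I*√635 ≈ 25.199*I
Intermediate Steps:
b(s) = -21 + s² + 33*s
√(-1212 + b(29 - 16)) = √(-1212 + (-21 + (29 - 16)² + 33*(29 - 16))) = √(-1212 + (-21 + 13² + 33*13)) = √(-1212 + (-21 + 169 + 429)) = √(-1212 + 577) = √(-635) = I*√635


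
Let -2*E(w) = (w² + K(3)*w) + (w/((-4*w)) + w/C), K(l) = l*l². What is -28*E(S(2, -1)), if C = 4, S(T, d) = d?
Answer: -371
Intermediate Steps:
K(l) = l³
E(w) = ⅛ - 109*w/8 - w²/2 (E(w) = -((w² + 3³*w) + (w/((-4*w)) + w/4))/2 = -((w² + 27*w) + (w*(-1/(4*w)) + w*(¼)))/2 = -((w² + 27*w) + (-¼ + w/4))/2 = -(-¼ + w² + 109*w/4)/2 = ⅛ - 109*w/8 - w²/2)
-28*E(S(2, -1)) = -28*(⅛ - 109/8*(-1) - ½*(-1)²) = -28*(⅛ + 109/8 - ½*1) = -28*(⅛ + 109/8 - ½) = -28*53/4 = -371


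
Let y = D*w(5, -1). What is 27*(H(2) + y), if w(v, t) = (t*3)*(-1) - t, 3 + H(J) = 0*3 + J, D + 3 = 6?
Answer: 297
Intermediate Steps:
D = 3 (D = -3 + 6 = 3)
H(J) = -3 + J (H(J) = -3 + (0*3 + J) = -3 + (0 + J) = -3 + J)
w(v, t) = -4*t (w(v, t) = (3*t)*(-1) - t = -3*t - t = -4*t)
y = 12 (y = 3*(-4*(-1)) = 3*4 = 12)
27*(H(2) + y) = 27*((-3 + 2) + 12) = 27*(-1 + 12) = 27*11 = 297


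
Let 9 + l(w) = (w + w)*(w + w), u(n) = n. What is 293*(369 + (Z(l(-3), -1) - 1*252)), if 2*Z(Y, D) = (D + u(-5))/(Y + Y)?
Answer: 616765/18 ≈ 34265.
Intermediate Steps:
l(w) = -9 + 4*w² (l(w) = -9 + (w + w)*(w + w) = -9 + (2*w)*(2*w) = -9 + 4*w²)
Z(Y, D) = (-5 + D)/(4*Y) (Z(Y, D) = ((D - 5)/(Y + Y))/2 = ((-5 + D)/((2*Y)))/2 = ((-5 + D)*(1/(2*Y)))/2 = ((-5 + D)/(2*Y))/2 = (-5 + D)/(4*Y))
293*(369 + (Z(l(-3), -1) - 1*252)) = 293*(369 + ((-5 - 1)/(4*(-9 + 4*(-3)²)) - 1*252)) = 293*(369 + ((¼)*(-6)/(-9 + 4*9) - 252)) = 293*(369 + ((¼)*(-6)/(-9 + 36) - 252)) = 293*(369 + ((¼)*(-6)/27 - 252)) = 293*(369 + ((¼)*(1/27)*(-6) - 252)) = 293*(369 + (-1/18 - 252)) = 293*(369 - 4537/18) = 293*(2105/18) = 616765/18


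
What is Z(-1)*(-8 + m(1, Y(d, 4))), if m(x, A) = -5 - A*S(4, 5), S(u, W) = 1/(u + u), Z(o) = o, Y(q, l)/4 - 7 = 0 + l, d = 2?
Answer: 37/2 ≈ 18.500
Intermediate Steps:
Y(q, l) = 28 + 4*l (Y(q, l) = 28 + 4*(0 + l) = 28 + 4*l)
S(u, W) = 1/(2*u)
m(x, A) = -5 - A/8 (m(x, A) = -5 - A*(½)/4 = -5 - A*(½)*(¼) = -5 - A/8)
Z(-1)*(-8 + m(1, Y(d, 4))) = -(-8 + (-5 - (28 + 4*4)/8)) = -(-8 + (-5 - (28 + 16)/8)) = -(-8 + (-5 - ⅛*44)) = -(-8 + (-5 - 11/2)) = -(-8 - 21/2) = -1*(-37/2) = 37/2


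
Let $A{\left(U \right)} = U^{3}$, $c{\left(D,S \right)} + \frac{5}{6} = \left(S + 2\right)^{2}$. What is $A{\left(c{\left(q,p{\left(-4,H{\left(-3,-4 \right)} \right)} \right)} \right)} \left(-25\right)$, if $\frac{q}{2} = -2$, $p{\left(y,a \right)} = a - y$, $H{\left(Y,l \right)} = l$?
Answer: $- \frac{171475}{216} \approx -793.87$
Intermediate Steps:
$q = -4$ ($q = 2 \left(-2\right) = -4$)
$c{\left(D,S \right)} = - \frac{5}{6} + \left(2 + S\right)^{2}$ ($c{\left(D,S \right)} = - \frac{5}{6} + \left(S + 2\right)^{2} = - \frac{5}{6} + \left(2 + S\right)^{2}$)
$A{\left(c{\left(q,p{\left(-4,H{\left(-3,-4 \right)} \right)} \right)} \right)} \left(-25\right) = \left(- \frac{5}{6} + \left(2 - 0\right)^{2}\right)^{3} \left(-25\right) = \left(- \frac{5}{6} + \left(2 + \left(-4 + 4\right)\right)^{2}\right)^{3} \left(-25\right) = \left(- \frac{5}{6} + \left(2 + 0\right)^{2}\right)^{3} \left(-25\right) = \left(- \frac{5}{6} + 2^{2}\right)^{3} \left(-25\right) = \left(- \frac{5}{6} + 4\right)^{3} \left(-25\right) = \left(\frac{19}{6}\right)^{3} \left(-25\right) = \frac{6859}{216} \left(-25\right) = - \frac{171475}{216}$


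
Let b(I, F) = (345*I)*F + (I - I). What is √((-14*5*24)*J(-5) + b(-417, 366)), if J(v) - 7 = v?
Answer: 5*I*√2106318 ≈ 7256.6*I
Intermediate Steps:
J(v) = 7 + v
b(I, F) = 345*F*I (b(I, F) = 345*F*I + 0 = 345*F*I)
√((-14*5*24)*J(-5) + b(-417, 366)) = √((-14*5*24)*(7 - 5) + 345*366*(-417)) = √(-70*24*2 - 52654590) = √(-1680*2 - 52654590) = √(-3360 - 52654590) = √(-52657950) = 5*I*√2106318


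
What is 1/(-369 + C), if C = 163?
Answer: -1/206 ≈ -0.0048544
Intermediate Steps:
1/(-369 + C) = 1/(-369 + 163) = 1/(-206) = -1/206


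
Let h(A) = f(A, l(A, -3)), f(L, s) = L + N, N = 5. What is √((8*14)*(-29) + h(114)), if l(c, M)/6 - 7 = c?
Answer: I*√3129 ≈ 55.937*I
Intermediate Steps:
l(c, M) = 42 + 6*c
f(L, s) = 5 + L (f(L, s) = L + 5 = 5 + L)
h(A) = 5 + A
√((8*14)*(-29) + h(114)) = √((8*14)*(-29) + (5 + 114)) = √(112*(-29) + 119) = √(-3248 + 119) = √(-3129) = I*√3129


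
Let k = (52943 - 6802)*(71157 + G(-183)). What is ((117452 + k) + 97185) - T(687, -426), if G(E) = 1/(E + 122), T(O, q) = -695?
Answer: 200291652468/61 ≈ 3.2835e+9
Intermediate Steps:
G(E) = 1/(122 + E)
k = 200278517216/61 (k = (52943 - 6802)*(71157 + 1/(122 - 183)) = 46141*(71157 + 1/(-61)) = 46141*(71157 - 1/61) = 46141*(4340576/61) = 200278517216/61 ≈ 3.2833e+9)
((117452 + k) + 97185) - T(687, -426) = ((117452 + 200278517216/61) + 97185) - 1*(-695) = (200285681788/61 + 97185) + 695 = 200291610073/61 + 695 = 200291652468/61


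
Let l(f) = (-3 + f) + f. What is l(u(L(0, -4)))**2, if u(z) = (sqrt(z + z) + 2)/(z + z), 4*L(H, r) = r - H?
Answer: (5 + I*sqrt(2))**2 ≈ 23.0 + 14.142*I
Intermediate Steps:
L(H, r) = -H/4 + r/4 (L(H, r) = (r - H)/4 = -H/4 + r/4)
u(z) = (2 + sqrt(2)*sqrt(z))/(2*z) (u(z) = (sqrt(2*z) + 2)/((2*z)) = (sqrt(2)*sqrt(z) + 2)*(1/(2*z)) = (2 + sqrt(2)*sqrt(z))*(1/(2*z)) = (2 + sqrt(2)*sqrt(z))/(2*z))
l(f) = -3 + 2*f
l(u(L(0, -4)))**2 = (-3 + 2*(1/(-1/4*0 + (1/4)*(-4)) + sqrt(2)/(2*sqrt(-1/4*0 + (1/4)*(-4)))))**2 = (-3 + 2*(1/(0 - 1) + sqrt(2)/(2*sqrt(0 - 1))))**2 = (-3 + 2*(1/(-1) + sqrt(2)/(2*sqrt(-1))))**2 = (-3 + 2*(-1 + sqrt(2)*(-I)/2))**2 = (-3 + 2*(-1 - I*sqrt(2)/2))**2 = (-3 + (-2 - I*sqrt(2)))**2 = (-5 - I*sqrt(2))**2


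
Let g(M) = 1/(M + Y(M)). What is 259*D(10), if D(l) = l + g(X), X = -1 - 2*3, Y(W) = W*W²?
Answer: 129463/50 ≈ 2589.3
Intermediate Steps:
Y(W) = W³
X = -7 (X = -1 - 6 = -7)
g(M) = 1/(M + M³)
D(l) = -1/350 + l (D(l) = l + 1/(-7 + (-7)³) = l + 1/(-7 - 343) = l + 1/(-350) = l - 1/350 = -1/350 + l)
259*D(10) = 259*(-1/350 + 10) = 259*(3499/350) = 129463/50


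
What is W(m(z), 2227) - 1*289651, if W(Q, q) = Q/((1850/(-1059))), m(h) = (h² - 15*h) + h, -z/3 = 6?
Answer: -268232167/925 ≈ -2.8998e+5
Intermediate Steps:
z = -18 (z = -3*6 = -18)
m(h) = h² - 14*h
W(Q, q) = -1059*Q/1850 (W(Q, q) = Q/((1850*(-1/1059))) = Q/(-1850/1059) = Q*(-1059/1850) = -1059*Q/1850)
W(m(z), 2227) - 1*289651 = -(-9531)*(-14 - 18)/925 - 1*289651 = -(-9531)*(-32)/925 - 289651 = -1059/1850*576 - 289651 = -304992/925 - 289651 = -268232167/925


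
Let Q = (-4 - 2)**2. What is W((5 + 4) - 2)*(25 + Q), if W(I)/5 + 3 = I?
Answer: 1220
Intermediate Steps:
Q = 36 (Q = (-6)**2 = 36)
W(I) = -15 + 5*I
W((5 + 4) - 2)*(25 + Q) = (-15 + 5*((5 + 4) - 2))*(25 + 36) = (-15 + 5*(9 - 2))*61 = (-15 + 5*7)*61 = (-15 + 35)*61 = 20*61 = 1220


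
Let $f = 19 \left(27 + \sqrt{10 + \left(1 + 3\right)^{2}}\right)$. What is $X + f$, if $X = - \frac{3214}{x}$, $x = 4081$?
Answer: $\frac{2090339}{4081} + 19 \sqrt{26} \approx 609.09$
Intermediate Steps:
$X = - \frac{3214}{4081} \approx -0.78755$
$f = 513 + 19 \sqrt{26}$ ($f = 19 \left(27 + \sqrt{10 + 4^{2}}\right) = 19 \left(27 + \sqrt{10 + 16}\right) = 19 \left(27 + \sqrt{26}\right) = 513 + 19 \sqrt{26} \approx 609.88$)
$X + f = - \frac{3214}{4081} + \left(513 + 19 \sqrt{26}\right) = \frac{2090339}{4081} + 19 \sqrt{26}$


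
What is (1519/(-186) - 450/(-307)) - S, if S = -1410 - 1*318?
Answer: 3170633/1842 ≈ 1721.3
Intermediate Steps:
S = -1728 (S = -1410 - 318 = -1728)
(1519/(-186) - 450/(-307)) - S = (1519/(-186) - 450/(-307)) - 1*(-1728) = (1519*(-1/186) - 450*(-1/307)) + 1728 = (-49/6 + 450/307) + 1728 = -12343/1842 + 1728 = 3170633/1842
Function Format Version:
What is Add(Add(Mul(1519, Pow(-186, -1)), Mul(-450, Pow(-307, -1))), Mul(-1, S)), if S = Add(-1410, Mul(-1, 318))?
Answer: Rational(3170633, 1842) ≈ 1721.3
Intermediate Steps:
S = -1728 (S = Add(-1410, -318) = -1728)
Add(Add(Mul(1519, Pow(-186, -1)), Mul(-450, Pow(-307, -1))), Mul(-1, S)) = Add(Add(Mul(1519, Pow(-186, -1)), Mul(-450, Pow(-307, -1))), Mul(-1, -1728)) = Add(Add(Mul(1519, Rational(-1, 186)), Mul(-450, Rational(-1, 307))), 1728) = Add(Add(Rational(-49, 6), Rational(450, 307)), 1728) = Add(Rational(-12343, 1842), 1728) = Rational(3170633, 1842)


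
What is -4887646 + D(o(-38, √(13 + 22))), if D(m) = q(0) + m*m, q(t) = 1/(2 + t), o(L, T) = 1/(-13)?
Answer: -1652024177/338 ≈ -4.8876e+6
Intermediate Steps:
o(L, T) = -1/13
D(m) = ½ + m² (D(m) = 1/(2 + 0) + m*m = 1/2 + m² = ½ + m²)
-4887646 + D(o(-38, √(13 + 22))) = -4887646 + (½ + (-1/13)²) = -4887646 + (½ + 1/169) = -4887646 + 171/338 = -1652024177/338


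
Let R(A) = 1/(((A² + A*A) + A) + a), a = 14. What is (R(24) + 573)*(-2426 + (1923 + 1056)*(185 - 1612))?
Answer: -414330048827/170 ≈ -2.4372e+9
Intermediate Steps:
R(A) = 1/(14 + A + 2*A²) (R(A) = 1/(((A² + A*A) + A) + 14) = 1/(((A² + A²) + A) + 14) = 1/((2*A² + A) + 14) = 1/((A + 2*A²) + 14) = 1/(14 + A + 2*A²))
(R(24) + 573)*(-2426 + (1923 + 1056)*(185 - 1612)) = (1/(14 + 24 + 2*24²) + 573)*(-2426 + (1923 + 1056)*(185 - 1612)) = (1/(14 + 24 + 2*576) + 573)*(-2426 + 2979*(-1427)) = (1/(14 + 24 + 1152) + 573)*(-2426 - 4251033) = (1/1190 + 573)*(-4253459) = (681871/1190)*(-4253459) = -414330048827/170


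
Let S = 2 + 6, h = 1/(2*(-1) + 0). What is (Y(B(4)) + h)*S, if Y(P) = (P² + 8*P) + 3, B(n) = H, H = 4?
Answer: 404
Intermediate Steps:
B(n) = 4
Y(P) = 3 + P² + 8*P
h = -½ (h = 1/(-2 + 0) = 1/(-2) = -½ ≈ -0.50000)
S = 8
(Y(B(4)) + h)*S = ((3 + 4² + 8*4) - ½)*8 = ((3 + 16 + 32) - ½)*8 = (51 - ½)*8 = (101/2)*8 = 404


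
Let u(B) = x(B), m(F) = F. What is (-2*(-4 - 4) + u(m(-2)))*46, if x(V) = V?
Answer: 644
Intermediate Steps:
u(B) = B
(-2*(-4 - 4) + u(m(-2)))*46 = (-2*(-4 - 4) - 2)*46 = (-2*(-8) - 2)*46 = (16 - 2)*46 = 14*46 = 644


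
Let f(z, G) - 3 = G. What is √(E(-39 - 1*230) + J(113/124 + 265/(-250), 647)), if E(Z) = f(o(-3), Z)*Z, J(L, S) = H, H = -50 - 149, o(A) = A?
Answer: √71355 ≈ 267.12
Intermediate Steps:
f(z, G) = 3 + G
H = -199
J(L, S) = -199
E(Z) = Z*(3 + Z) (E(Z) = (3 + Z)*Z = Z*(3 + Z))
√(E(-39 - 1*230) + J(113/124 + 265/(-250), 647)) = √((-39 - 1*230)*(3 + (-39 - 1*230)) - 199) = √((-39 - 230)*(3 + (-39 - 230)) - 199) = √(-269*(3 - 269) - 199) = √(-269*(-266) - 199) = √(71554 - 199) = √71355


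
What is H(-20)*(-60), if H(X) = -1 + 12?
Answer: -660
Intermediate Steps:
H(X) = 11
H(-20)*(-60) = 11*(-60) = -660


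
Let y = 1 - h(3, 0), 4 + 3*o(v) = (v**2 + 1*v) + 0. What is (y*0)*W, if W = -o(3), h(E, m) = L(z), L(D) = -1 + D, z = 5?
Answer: 0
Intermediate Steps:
o(v) = -4/3 + v/3 + v**2/3 (o(v) = -4/3 + ((v**2 + 1*v) + 0)/3 = -4/3 + ((v**2 + v) + 0)/3 = -4/3 + ((v + v**2) + 0)/3 = -4/3 + (v + v**2)/3 = -4/3 + (v/3 + v**2/3) = -4/3 + v/3 + v**2/3)
h(E, m) = 4 (h(E, m) = -1 + 5 = 4)
y = -3 (y = 1 - 1*4 = 1 - 4 = -3)
W = -8/3 (W = -(-4/3 + (1/3)*3 + (1/3)*3**2) = -(-4/3 + 1 + (1/3)*9) = -(-4/3 + 1 + 3) = -1*8/3 = -8/3 ≈ -2.6667)
(y*0)*W = -3*0*(-8/3) = 0*(-8/3) = 0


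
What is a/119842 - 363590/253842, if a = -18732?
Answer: -12082080281/7605233241 ≈ -1.5887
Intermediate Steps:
a/119842 - 363590/253842 = -18732/119842 - 363590/253842 = -18732*1/119842 - 363590*1/253842 = -9366/59921 - 181795/126921 = -12082080281/7605233241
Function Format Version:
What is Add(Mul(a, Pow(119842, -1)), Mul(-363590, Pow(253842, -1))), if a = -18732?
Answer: Rational(-12082080281, 7605233241) ≈ -1.5887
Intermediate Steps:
Add(Mul(a, Pow(119842, -1)), Mul(-363590, Pow(253842, -1))) = Add(Mul(-18732, Pow(119842, -1)), Mul(-363590, Pow(253842, -1))) = Add(Mul(-18732, Rational(1, 119842)), Mul(-363590, Rational(1, 253842))) = Add(Rational(-9366, 59921), Rational(-181795, 126921)) = Rational(-12082080281, 7605233241)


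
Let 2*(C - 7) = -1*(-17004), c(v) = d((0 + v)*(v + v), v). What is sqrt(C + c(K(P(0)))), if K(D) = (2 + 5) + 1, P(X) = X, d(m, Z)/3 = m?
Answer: sqrt(8893) ≈ 94.303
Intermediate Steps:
d(m, Z) = 3*m
K(D) = 8 (K(D) = 7 + 1 = 8)
c(v) = 6*v**2 (c(v) = 3*((0 + v)*(v + v)) = 3*(v*(2*v)) = 3*(2*v**2) = 6*v**2)
C = 8509 (C = 7 + (-1*(-17004))/2 = 7 + (1/2)*17004 = 7 + 8502 = 8509)
sqrt(C + c(K(P(0)))) = sqrt(8509 + 6*8**2) = sqrt(8509 + 6*64) = sqrt(8509 + 384) = sqrt(8893)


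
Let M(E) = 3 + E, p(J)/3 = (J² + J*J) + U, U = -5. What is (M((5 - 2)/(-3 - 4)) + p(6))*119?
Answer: 24225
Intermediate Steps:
p(J) = -15 + 6*J² (p(J) = 3*((J² + J*J) - 5) = 3*((J² + J²) - 5) = 3*(2*J² - 5) = 3*(-5 + 2*J²) = -15 + 6*J²)
(M((5 - 2)/(-3 - 4)) + p(6))*119 = ((3 + (5 - 2)/(-3 - 4)) + (-15 + 6*6²))*119 = ((3 + 3/(-7)) + (-15 + 6*36))*119 = ((3 + 3*(-⅐)) + (-15 + 216))*119 = ((3 - 3/7) + 201)*119 = (18/7 + 201)*119 = (1425/7)*119 = 24225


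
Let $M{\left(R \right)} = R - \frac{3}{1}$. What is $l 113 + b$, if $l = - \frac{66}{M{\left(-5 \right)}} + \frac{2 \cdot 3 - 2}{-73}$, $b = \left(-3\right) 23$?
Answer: $\frac{250261}{292} \approx 857.06$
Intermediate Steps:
$b = -69$
$M{\left(R \right)} = -3 + R$ ($M{\left(R \right)} = R - 3 = -3 + R$)
$l = \frac{2393}{292}$ ($l = - \frac{66}{-3 - 5} + \frac{2 \cdot 3 - 2}{-73} = - \frac{66}{-8} + \left(6 - 2\right) \left(- \frac{1}{73}\right) = \left(-66\right) \left(- \frac{1}{8}\right) + 4 \left(- \frac{1}{73}\right) = \frac{33}{4} - \frac{4}{73} = \frac{2393}{292} \approx 8.1952$)
$l 113 + b = \frac{2393}{292} \cdot 113 - 69 = \frac{270409}{292} - 69 = \frac{250261}{292}$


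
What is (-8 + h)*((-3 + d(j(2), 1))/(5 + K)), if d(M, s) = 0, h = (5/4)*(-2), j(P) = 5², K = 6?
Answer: 63/22 ≈ 2.8636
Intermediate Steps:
j(P) = 25
h = -5/2 (h = (5*(¼))*(-2) = (5/4)*(-2) = -5/2 ≈ -2.5000)
(-8 + h)*((-3 + d(j(2), 1))/(5 + K)) = (-8 - 5/2)*((-3 + 0)/(5 + 6)) = -(-63)/(2*11) = -21/2*(-3/11) = 63/22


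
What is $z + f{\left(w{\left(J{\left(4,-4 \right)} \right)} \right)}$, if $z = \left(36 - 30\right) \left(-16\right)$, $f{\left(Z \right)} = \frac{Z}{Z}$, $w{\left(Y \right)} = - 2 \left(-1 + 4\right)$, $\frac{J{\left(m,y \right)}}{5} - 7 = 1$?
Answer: $-95$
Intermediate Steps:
$J{\left(m,y \right)} = 40$ ($J{\left(m,y \right)} = 35 + 5 \cdot 1 = 35 + 5 = 40$)
$w{\left(Y \right)} = -6$ ($w{\left(Y \right)} = \left(-2\right) 3 = -6$)
$f{\left(Z \right)} = 1$
$z = -96$ ($z = 6 \left(-16\right) = -96$)
$z + f{\left(w{\left(J{\left(4,-4 \right)} \right)} \right)} = -96 + 1 = -95$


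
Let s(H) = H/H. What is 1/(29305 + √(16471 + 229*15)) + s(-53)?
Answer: 858792424/858763119 - √19906/858763119 ≈ 1.0000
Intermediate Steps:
s(H) = 1
1/(29305 + √(16471 + 229*15)) + s(-53) = 1/(29305 + √(16471 + 229*15)) + 1 = 1/(29305 + √(16471 + 3435)) + 1 = 1/(29305 + √19906) + 1 = 1 + 1/(29305 + √19906)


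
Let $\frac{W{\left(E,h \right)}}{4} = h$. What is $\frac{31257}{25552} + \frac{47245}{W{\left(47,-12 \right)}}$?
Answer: $- \frac{37678247}{38328} \approx -983.05$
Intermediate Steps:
$W{\left(E,h \right)} = 4 h$
$\frac{31257}{25552} + \frac{47245}{W{\left(47,-12 \right)}} = \frac{31257}{25552} + \frac{47245}{4 \left(-12\right)} = 31257 \cdot \frac{1}{25552} + \frac{47245}{-48} = \frac{31257}{25552} + 47245 \left(- \frac{1}{48}\right) = \frac{31257}{25552} - \frac{47245}{48} = - \frac{37678247}{38328}$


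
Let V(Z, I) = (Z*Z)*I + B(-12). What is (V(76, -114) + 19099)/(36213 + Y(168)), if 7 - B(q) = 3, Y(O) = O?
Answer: -639361/36381 ≈ -17.574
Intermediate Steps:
B(q) = 4 (B(q) = 7 - 1*3 = 7 - 3 = 4)
V(Z, I) = 4 + I*Z² (V(Z, I) = (Z*Z)*I + 4 = Z²*I + 4 = I*Z² + 4 = 4 + I*Z²)
(V(76, -114) + 19099)/(36213 + Y(168)) = ((4 - 114*76²) + 19099)/(36213 + 168) = ((4 - 114*5776) + 19099)/36381 = ((4 - 658464) + 19099)*(1/36381) = (-658460 + 19099)*(1/36381) = -639361*1/36381 = -639361/36381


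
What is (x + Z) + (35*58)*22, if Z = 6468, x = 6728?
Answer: 57856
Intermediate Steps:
(x + Z) + (35*58)*22 = (6728 + 6468) + (35*58)*22 = 13196 + 2030*22 = 13196 + 44660 = 57856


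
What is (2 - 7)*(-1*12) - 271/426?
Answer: 25289/426 ≈ 59.364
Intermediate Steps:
(2 - 7)*(-1*12) - 271/426 = -5*(-12) - 271/426 = 60 - 1*271/426 = 60 - 271/426 = 25289/426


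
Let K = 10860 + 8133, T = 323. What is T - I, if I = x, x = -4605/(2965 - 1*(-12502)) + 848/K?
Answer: 94960354862/293764731 ≈ 323.25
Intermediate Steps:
K = 18993
x = -74346749/293764731 (x = -4605/(2965 - 1*(-12502)) + 848/18993 = -4605/(2965 + 12502) + 848*(1/18993) = -4605/15467 + 848/18993 = -74346749/293764731 ≈ -0.25308)
I = -74346749/293764731 ≈ -0.25308
T - I = 323 - 1*(-74346749/293764731) = 323 + 74346749/293764731 = 94960354862/293764731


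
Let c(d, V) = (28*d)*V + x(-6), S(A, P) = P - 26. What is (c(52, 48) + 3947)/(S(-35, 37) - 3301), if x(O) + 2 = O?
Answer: -73827/3290 ≈ -22.440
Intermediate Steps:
x(O) = -2 + O
S(A, P) = -26 + P
c(d, V) = -8 + 28*V*d (c(d, V) = (28*d)*V + (-2 - 6) = 28*V*d - 8 = -8 + 28*V*d)
(c(52, 48) + 3947)/(S(-35, 37) - 3301) = ((-8 + 28*48*52) + 3947)/((-26 + 37) - 3301) = ((-8 + 69888) + 3947)/(11 - 3301) = (69880 + 3947)/(-3290) = 73827*(-1/3290) = -73827/3290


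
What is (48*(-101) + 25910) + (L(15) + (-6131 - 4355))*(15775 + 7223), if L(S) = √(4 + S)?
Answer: -241135966 + 22998*√19 ≈ -2.4104e+8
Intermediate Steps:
(48*(-101) + 25910) + (L(15) + (-6131 - 4355))*(15775 + 7223) = (48*(-101) + 25910) + (√(4 + 15) + (-6131 - 4355))*(15775 + 7223) = (-4848 + 25910) + (√19 - 10486)*22998 = 21062 + (-10486 + √19)*22998 = 21062 + (-241157028 + 22998*√19) = -241135966 + 22998*√19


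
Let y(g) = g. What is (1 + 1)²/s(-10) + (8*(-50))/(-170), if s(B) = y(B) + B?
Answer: 183/85 ≈ 2.1529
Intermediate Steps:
s(B) = 2*B (s(B) = B + B = 2*B)
(1 + 1)²/s(-10) + (8*(-50))/(-170) = (1 + 1)²/((2*(-10))) + (8*(-50))/(-170) = 2²/(-20) - 400*(-1/170) = 4*(-1/20) + 40/17 = -⅕ + 40/17 = 183/85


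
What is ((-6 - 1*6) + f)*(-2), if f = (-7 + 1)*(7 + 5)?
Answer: 168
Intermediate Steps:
f = -72 (f = -6*12 = -72)
((-6 - 1*6) + f)*(-2) = ((-6 - 1*6) - 72)*(-2) = ((-6 - 6) - 72)*(-2) = (-12 - 72)*(-2) = -84*(-2) = 168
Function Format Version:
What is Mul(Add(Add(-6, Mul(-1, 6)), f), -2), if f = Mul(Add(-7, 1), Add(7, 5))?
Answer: 168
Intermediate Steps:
f = -72 (f = Mul(-6, 12) = -72)
Mul(Add(Add(-6, Mul(-1, 6)), f), -2) = Mul(Add(Add(-6, Mul(-1, 6)), -72), -2) = Mul(Add(Add(-6, -6), -72), -2) = Mul(Add(-12, -72), -2) = Mul(-84, -2) = 168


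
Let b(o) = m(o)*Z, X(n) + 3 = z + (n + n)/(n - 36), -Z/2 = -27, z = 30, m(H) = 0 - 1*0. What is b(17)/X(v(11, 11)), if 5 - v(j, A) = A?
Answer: 0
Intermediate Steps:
m(H) = 0 (m(H) = 0 + 0 = 0)
v(j, A) = 5 - A
Z = 54 (Z = -2*(-27) = 54)
X(n) = 27 + 2*n/(-36 + n) (X(n) = -3 + (30 + (n + n)/(n - 36)) = -3 + (30 + (2*n)/(-36 + n)) = -3 + (30 + 2*n/(-36 + n)) = 27 + 2*n/(-36 + n))
b(o) = 0 (b(o) = 0*54 = 0)
b(17)/X(v(11, 11)) = 0/(((-972 + 29*(5 - 1*11))/(-36 + (5 - 1*11)))) = 0/(((-972 + 29*(5 - 11))/(-36 + (5 - 11)))) = 0/(((-972 + 29*(-6))/(-36 - 6))) = 0/(((-972 - 174)/(-42))) = 0/((-1/42*(-1146))) = 0/(191/7) = 0*(7/191) = 0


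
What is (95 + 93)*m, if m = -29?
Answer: -5452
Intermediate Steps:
(95 + 93)*m = (95 + 93)*(-29) = 188*(-29) = -5452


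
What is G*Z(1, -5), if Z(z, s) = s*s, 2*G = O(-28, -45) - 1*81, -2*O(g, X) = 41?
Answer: -5075/4 ≈ -1268.8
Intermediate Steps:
O(g, X) = -41/2 (O(g, X) = -1/2*41 = -41/2)
G = -203/4 (G = (-41/2 - 1*81)/2 = (-41/2 - 81)/2 = (1/2)*(-203/2) = -203/4 ≈ -50.750)
Z(z, s) = s**2
G*Z(1, -5) = -203/4*(-5)**2 = -203/4*25 = -5075/4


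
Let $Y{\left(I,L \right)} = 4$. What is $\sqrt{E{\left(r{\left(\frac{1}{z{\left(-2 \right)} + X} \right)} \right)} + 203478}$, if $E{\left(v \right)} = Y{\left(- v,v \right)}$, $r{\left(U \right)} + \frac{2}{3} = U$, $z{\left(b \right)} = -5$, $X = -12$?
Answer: $\sqrt{203482} \approx 451.09$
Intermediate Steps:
$r{\left(U \right)} = - \frac{2}{3} + U$
$E{\left(v \right)} = 4$
$\sqrt{E{\left(r{\left(\frac{1}{z{\left(-2 \right)} + X} \right)} \right)} + 203478} = \sqrt{4 + 203478} = \sqrt{203482}$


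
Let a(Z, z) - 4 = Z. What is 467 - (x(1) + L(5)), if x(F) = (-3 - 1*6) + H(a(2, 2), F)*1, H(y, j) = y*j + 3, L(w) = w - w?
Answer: 467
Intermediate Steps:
a(Z, z) = 4 + Z
L(w) = 0
H(y, j) = 3 + j*y (H(y, j) = j*y + 3 = 3 + j*y)
x(F) = -6 + 6*F (x(F) = (-3 - 1*6) + (3 + F*(4 + 2))*1 = (-3 - 6) + (3 + F*6)*1 = -9 + (3 + 6*F)*1 = -9 + (3 + 6*F) = -6 + 6*F)
467 - (x(1) + L(5)) = 467 - ((-6 + 6*1) + 0) = 467 - ((-6 + 6) + 0) = 467 - (0 + 0) = 467 - 1*0 = 467 + 0 = 467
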